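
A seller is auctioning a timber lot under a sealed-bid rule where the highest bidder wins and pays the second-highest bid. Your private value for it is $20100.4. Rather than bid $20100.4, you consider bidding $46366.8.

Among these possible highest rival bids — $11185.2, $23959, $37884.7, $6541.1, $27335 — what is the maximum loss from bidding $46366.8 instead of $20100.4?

$17784.3

$11185.2: same outcome either way → loss $0.
$23959: truthful gives $0, deviation gives −$3858.6 → loss $3858.6.
$37884.7: truthful gives $0, deviation gives −$17784.3 → loss $17784.3.
$6541.1: same outcome either way → loss $0.
$27335: truthful gives $0, deviation gives −$7234.6 → loss $7234.6.
Maximum loss: $17784.3.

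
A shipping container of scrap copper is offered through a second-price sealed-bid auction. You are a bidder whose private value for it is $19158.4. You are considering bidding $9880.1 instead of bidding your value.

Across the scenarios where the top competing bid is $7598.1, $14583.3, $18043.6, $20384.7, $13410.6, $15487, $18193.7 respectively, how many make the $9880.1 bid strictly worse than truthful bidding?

5

The deviation hurts exactly when the highest competing bid lies strictly between $9880.1 and $19158.4 — underbidding then forfeits a profitable win.
$7598.1: below both → same outcome either way.
$14583.3: inside the interval → strictly worse (loss $4575.1).
$18043.6: inside the interval → strictly worse (loss $1114.8).
$20384.7: above both → same outcome either way.
$13410.6: inside the interval → strictly worse (loss $5747.8).
$15487: inside the interval → strictly worse (loss $3671.4).
$18193.7: inside the interval → strictly worse (loss $964.7).
Count: 5.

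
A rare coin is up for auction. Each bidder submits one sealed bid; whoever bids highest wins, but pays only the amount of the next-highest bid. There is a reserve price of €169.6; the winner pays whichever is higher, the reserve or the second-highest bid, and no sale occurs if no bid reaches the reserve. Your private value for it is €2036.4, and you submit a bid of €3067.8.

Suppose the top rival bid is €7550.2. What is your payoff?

€0

Your bid €3067.8 is below the highest competing bid €7550.2, so you lose. Payoff €0.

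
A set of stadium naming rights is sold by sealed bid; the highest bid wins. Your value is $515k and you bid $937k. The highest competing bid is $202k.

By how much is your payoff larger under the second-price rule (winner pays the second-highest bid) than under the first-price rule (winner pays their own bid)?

$735k

You have the highest bid, so you win under either rule.
Second-price: pay $202k → payoff $313k.
First-price: pay your own bid $937k → payoff −$422k.
Difference = $313k − (−$422k) = $735k.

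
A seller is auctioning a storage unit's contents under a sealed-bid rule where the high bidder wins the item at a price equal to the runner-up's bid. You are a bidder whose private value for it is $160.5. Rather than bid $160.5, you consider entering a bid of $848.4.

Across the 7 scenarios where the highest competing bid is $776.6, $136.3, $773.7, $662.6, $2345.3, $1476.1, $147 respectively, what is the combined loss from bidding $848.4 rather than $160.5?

The deviation costs you only when the competing bid falls strictly between $160.5 and $848.4; elsewhere both bids give the same outcome.
$776.6: truthful payoff $0, deviation payoff −$616.1 → loss $616.1.
$136.3: outcomes coincide → loss $0.
$773.7: truthful payoff $0, deviation payoff −$613.2 → loss $613.2.
$662.6: truthful payoff $0, deviation payoff −$502.1 → loss $502.1.
$2345.3: outcomes coincide → loss $0.
$1476.1: outcomes coincide → loss $0.
$147: outcomes coincide → loss $0.
Total loss = $616.1 + $613.2 + $502.1 = $1731.4.

$1731.4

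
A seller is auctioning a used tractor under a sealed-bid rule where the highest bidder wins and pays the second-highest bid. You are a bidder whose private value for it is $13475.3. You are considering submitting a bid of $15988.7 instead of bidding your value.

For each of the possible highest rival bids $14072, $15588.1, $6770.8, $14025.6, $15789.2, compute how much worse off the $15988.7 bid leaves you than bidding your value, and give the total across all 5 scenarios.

$5573.7

The deviation costs you only when the competing bid falls strictly between $13475.3 and $15988.7; elsewhere both bids give the same outcome.
$14072: truthful payoff $0, deviation payoff −$596.7 → loss $596.7.
$15588.1: truthful payoff $0, deviation payoff −$2112.8 → loss $2112.8.
$6770.8: outcomes coincide → loss $0.
$14025.6: truthful payoff $0, deviation payoff −$550.3 → loss $550.3.
$15789.2: truthful payoff $0, deviation payoff −$2313.9 → loss $2313.9.
Total loss = $596.7 + $2112.8 + $550.3 + $2313.9 = $5573.7.
In a second-price auction your bid sets only whether you win, not what you pay, so bidding your true value is weakly dominant.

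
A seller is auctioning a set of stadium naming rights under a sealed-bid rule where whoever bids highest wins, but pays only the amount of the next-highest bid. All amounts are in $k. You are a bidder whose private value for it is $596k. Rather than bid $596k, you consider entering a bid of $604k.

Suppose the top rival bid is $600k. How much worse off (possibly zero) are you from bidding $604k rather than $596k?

$4k

Bidding your value $596k: you lose (since $596k < $600k). Payoff $0k.
Bidding $604k: you win and pay $600k. Payoff $596k − $600k = −$4k.
The competing bid $600k lies between your value and your inflated bid, so overbidding wins an item priced above your value.
Loss from deviating = $0k − (−$4k) = $4k.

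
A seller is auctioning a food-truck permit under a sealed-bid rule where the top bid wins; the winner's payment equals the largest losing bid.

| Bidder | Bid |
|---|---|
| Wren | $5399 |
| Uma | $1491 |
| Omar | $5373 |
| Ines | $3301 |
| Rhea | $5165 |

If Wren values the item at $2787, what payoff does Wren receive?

−$2586

Highest bid: Wren at $5399, so Wren wins.
Second-highest bid: Omar at $5373 — that is the price the winner pays.
Wren's payoff = value − price = $2787 − $5373 = −$2586.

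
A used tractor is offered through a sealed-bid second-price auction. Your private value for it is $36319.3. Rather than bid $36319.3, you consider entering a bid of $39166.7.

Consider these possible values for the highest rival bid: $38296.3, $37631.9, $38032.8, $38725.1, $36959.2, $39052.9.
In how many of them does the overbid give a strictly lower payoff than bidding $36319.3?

6

The deviation hurts exactly when the highest competing bid lies strictly between $36319.3 and $39166.7 — overbidding then wins at a price above your value.
$38296.3: inside the interval → strictly worse (loss $1977).
$37631.9: inside the interval → strictly worse (loss $1312.6).
$38032.8: inside the interval → strictly worse (loss $1713.5).
$38725.1: inside the interval → strictly worse (loss $2405.8).
$36959.2: inside the interval → strictly worse (loss $639.9).
$39052.9: inside the interval → strictly worse (loss $2733.6).
Count: 6.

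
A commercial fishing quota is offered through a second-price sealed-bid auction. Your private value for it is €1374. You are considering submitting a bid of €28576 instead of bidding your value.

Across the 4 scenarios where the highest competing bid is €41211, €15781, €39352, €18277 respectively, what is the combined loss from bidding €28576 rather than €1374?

€31310

The deviation costs you only when the competing bid falls strictly between €1374 and €28576; elsewhere both bids give the same outcome.
€41211: outcomes coincide → loss €0.
€15781: truthful payoff €0, deviation payoff −€14407 → loss €14407.
€39352: outcomes coincide → loss €0.
€18277: truthful payoff €0, deviation payoff −€16903 → loss €16903.
Total loss = €14407 + €16903 = €31310.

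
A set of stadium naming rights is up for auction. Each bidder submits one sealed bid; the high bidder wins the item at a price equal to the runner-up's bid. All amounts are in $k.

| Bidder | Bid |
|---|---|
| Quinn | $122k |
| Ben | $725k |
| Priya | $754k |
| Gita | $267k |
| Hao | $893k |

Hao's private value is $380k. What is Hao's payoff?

Highest bid: Hao at $893k, so Hao wins.
Second-highest bid: Priya at $754k — that is the price the winner pays.
Hao's payoff = value − price = $380k − $754k = −$374k.

−$374k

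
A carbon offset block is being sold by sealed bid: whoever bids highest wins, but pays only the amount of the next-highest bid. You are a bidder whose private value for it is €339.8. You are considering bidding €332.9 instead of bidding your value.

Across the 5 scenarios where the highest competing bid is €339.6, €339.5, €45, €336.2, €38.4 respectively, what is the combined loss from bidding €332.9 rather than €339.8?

The deviation costs you only when the competing bid falls strictly between €332.9 and €339.8; elsewhere both bids give the same outcome.
€339.6: truthful payoff €0.2, deviation payoff €0 → loss €0.2.
€339.5: truthful payoff €0.3, deviation payoff €0 → loss €0.3.
€45: outcomes coincide → loss €0.
€336.2: truthful payoff €3.6, deviation payoff €0 → loss €3.6.
€38.4: outcomes coincide → loss €0.
Total loss = €0.2 + €0.3 + €3.6 = €4.1.

€4.1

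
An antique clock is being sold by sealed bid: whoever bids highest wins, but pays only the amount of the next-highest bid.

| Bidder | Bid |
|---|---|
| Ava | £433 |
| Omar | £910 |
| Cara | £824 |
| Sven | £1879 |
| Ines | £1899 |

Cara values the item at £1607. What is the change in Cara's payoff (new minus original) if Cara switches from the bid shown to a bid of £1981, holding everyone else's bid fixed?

The highest bid among the other bidders is £1899; Cara's bid doesn't change that.
Original bid £824: Cara is not highest (top rival bid is £1899); payoff £0.
Alternative bid £1981: Cara is highest, pays the top rival bid £1899; payoff £1607 − £1899 = −£292.
Change in payoff = −£292 − (£0) = −£292.

−£292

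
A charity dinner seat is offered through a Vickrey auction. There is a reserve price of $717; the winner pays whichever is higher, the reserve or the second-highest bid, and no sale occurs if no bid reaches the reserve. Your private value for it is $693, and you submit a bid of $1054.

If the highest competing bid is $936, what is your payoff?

Your bid $1054 is the highest and exceeds the reserve.
Price = max(second-highest bid, reserve) = max($936, $717) = $936.
Payoff = $693 − $936 = −$243.

−$243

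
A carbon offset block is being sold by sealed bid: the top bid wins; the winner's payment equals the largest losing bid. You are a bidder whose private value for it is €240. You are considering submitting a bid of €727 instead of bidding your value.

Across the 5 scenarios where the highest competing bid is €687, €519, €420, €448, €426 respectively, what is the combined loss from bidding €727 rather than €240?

€1300

The deviation costs you only when the competing bid falls strictly between €240 and €727; elsewhere both bids give the same outcome.
€687: truthful payoff €0, deviation payoff −€447 → loss €447.
€519: truthful payoff €0, deviation payoff −€279 → loss €279.
€420: truthful payoff €0, deviation payoff −€180 → loss €180.
€448: truthful payoff €0, deviation payoff −€208 → loss €208.
€426: truthful payoff €0, deviation payoff −€186 → loss €186.
Total loss = €447 + €279 + €180 + €208 + €186 = €1300.
Because the price is fixed by the runner-up's bid, deviating from your value can only change a good outcome into a bad one — never the reverse.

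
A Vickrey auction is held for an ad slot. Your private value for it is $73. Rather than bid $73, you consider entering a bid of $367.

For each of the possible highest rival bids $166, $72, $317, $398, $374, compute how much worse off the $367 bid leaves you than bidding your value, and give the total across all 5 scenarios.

$337

The deviation costs you only when the competing bid falls strictly between $73 and $367; elsewhere both bids give the same outcome.
$166: truthful payoff $0, deviation payoff −$93 → loss $93.
$72: outcomes coincide → loss $0.
$317: truthful payoff $0, deviation payoff −$244 → loss $244.
$398: outcomes coincide → loss $0.
$374: outcomes coincide → loss $0.
Total loss = $93 + $244 = $337.
Truthful bidding weakly dominates here: raising your bid can only win items priced above your value, and lowering it can only forfeit items priced below.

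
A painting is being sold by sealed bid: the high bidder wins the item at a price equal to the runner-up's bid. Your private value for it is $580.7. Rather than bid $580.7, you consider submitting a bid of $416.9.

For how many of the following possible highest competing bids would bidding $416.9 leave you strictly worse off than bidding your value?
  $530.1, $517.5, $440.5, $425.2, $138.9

The deviation hurts exactly when the highest competing bid lies strictly between $416.9 and $580.7 — underbidding then forfeits a profitable win.
$530.1: inside the interval → strictly worse (loss $50.6).
$517.5: inside the interval → strictly worse (loss $63.2).
$440.5: inside the interval → strictly worse (loss $140.2).
$425.2: inside the interval → strictly worse (loss $155.5).
$138.9: below both → same outcome either way.
Count: 4.

4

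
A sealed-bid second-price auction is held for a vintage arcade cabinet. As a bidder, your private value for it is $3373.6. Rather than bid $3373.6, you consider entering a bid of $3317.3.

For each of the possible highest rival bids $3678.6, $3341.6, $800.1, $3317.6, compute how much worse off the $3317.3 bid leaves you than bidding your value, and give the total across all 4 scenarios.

$88

The deviation costs you only when the competing bid falls strictly between $3317.3 and $3373.6; elsewhere both bids give the same outcome.
$3678.6: outcomes coincide → loss $0.
$3341.6: truthful payoff $32, deviation payoff $0 → loss $32.
$800.1: outcomes coincide → loss $0.
$3317.6: truthful payoff $56, deviation payoff $0 → loss $56.
Total loss = $32 + $56 = $88.
In a second-price auction your bid sets only whether you win, not what you pay, so bidding your true value is weakly dominant.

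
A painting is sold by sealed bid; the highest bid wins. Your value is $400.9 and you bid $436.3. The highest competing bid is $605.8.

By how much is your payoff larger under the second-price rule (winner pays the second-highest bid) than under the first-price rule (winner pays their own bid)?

$0

Your bid $436.3 is below $605.8, so you lose under either rule.
Payoff is $0 in both cases; difference = $0.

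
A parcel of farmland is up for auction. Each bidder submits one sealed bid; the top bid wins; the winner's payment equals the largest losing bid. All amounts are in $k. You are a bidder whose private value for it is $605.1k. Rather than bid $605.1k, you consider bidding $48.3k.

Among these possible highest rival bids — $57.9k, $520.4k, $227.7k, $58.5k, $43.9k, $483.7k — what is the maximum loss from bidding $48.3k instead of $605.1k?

$547.2k

$57.9k: truthful gives $547.2k, deviation gives $0k → loss $547.2k.
$520.4k: truthful gives $84.7k, deviation gives $0k → loss $84.7k.
$227.7k: truthful gives $377.4k, deviation gives $0k → loss $377.4k.
$58.5k: truthful gives $546.6k, deviation gives $0k → loss $546.6k.
$43.9k: same outcome either way → loss $0k.
$483.7k: truthful gives $121.4k, deviation gives $0k → loss $121.4k.
Maximum loss: $547.2k.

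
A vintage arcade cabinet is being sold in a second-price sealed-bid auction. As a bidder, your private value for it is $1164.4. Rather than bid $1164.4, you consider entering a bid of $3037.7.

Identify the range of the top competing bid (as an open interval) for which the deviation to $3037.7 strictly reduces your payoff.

($1164.4, $3037.7)

If the competing bid is below $1164.4, both bids win at the same price — no difference.
If it is above $3037.7, both bids lose — no difference.
If it lies strictly between $1164.4 and $3037.7, bidding your value loses (payoff 0) while bidding $3037.7 wins at a price above your value (payoff negative).
So the deviation strictly hurts on the open interval ($1164.4, $3037.7).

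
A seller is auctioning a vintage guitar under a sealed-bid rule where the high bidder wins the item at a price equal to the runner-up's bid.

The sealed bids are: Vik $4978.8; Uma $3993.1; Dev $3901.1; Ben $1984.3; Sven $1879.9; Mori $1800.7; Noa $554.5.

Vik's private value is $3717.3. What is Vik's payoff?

−$275.8

Highest bid: Vik at $4978.8, so Vik wins.
Second-highest bid: Uma at $3993.1 — that is the price the winner pays.
Vik's payoff = value − price = $3717.3 − $3993.1 = −$275.8.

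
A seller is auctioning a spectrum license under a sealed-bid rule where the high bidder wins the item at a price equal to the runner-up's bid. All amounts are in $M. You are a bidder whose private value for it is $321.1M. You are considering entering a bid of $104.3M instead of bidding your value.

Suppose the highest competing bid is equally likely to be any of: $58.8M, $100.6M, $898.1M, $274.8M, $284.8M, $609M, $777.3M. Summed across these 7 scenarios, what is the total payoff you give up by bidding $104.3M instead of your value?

The deviation costs you only when the competing bid falls strictly between $104.3M and $321.1M; elsewhere both bids give the same outcome.
$58.8M: outcomes coincide → loss $0M.
$100.6M: outcomes coincide → loss $0M.
$898.1M: outcomes coincide → loss $0M.
$274.8M: truthful payoff $46.3M, deviation payoff $0M → loss $46.3M.
$284.8M: truthful payoff $36.3M, deviation payoff $0M → loss $36.3M.
$609M: outcomes coincide → loss $0M.
$777.3M: outcomes coincide → loss $0M.
Total loss = $46.3M + $36.3M = $82.6M.
In a second-price auction your bid sets only whether you win, not what you pay, so bidding your true value is weakly dominant.

$82.6M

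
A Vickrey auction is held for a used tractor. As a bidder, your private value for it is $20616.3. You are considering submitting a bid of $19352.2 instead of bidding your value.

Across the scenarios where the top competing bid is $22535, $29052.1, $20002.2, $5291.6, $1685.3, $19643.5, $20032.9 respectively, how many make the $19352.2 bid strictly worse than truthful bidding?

3

The deviation hurts exactly when the highest competing bid lies strictly between $19352.2 and $20616.3 — underbidding then forfeits a profitable win.
$22535: above both → same outcome either way.
$29052.1: above both → same outcome either way.
$20002.2: inside the interval → strictly worse (loss $614.1).
$5291.6: below both → same outcome either way.
$1685.3: below both → same outcome either way.
$19643.5: inside the interval → strictly worse (loss $972.8).
$20032.9: inside the interval → strictly worse (loss $583.4).
Count: 3.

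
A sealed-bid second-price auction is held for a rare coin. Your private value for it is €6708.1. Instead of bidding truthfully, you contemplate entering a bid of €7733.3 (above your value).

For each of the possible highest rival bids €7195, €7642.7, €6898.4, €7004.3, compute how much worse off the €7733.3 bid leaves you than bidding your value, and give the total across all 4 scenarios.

€1908

The deviation costs you only when the competing bid falls strictly between €6708.1 and €7733.3; elsewhere both bids give the same outcome.
€7195: truthful payoff €0, deviation payoff −€486.9 → loss €486.9.
€7642.7: truthful payoff €0, deviation payoff −€934.6 → loss €934.6.
€6898.4: truthful payoff €0, deviation payoff −€190.3 → loss €190.3.
€7004.3: truthful payoff €0, deviation payoff −€296.2 → loss €296.2.
Total loss = €486.9 + €934.6 + €190.3 + €296.2 = €1908.
Because the price is fixed by the runner-up's bid, deviating from your value can only change a good outcome into a bad one — never the reverse.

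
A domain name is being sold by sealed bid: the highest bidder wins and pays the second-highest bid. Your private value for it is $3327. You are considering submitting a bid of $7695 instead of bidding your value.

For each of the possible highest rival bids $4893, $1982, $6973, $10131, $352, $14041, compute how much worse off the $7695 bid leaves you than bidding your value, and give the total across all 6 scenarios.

$5212

The deviation costs you only when the competing bid falls strictly between $3327 and $7695; elsewhere both bids give the same outcome.
$4893: truthful payoff $0, deviation payoff −$1566 → loss $1566.
$1982: outcomes coincide → loss $0.
$6973: truthful payoff $0, deviation payoff −$3646 → loss $3646.
$10131: outcomes coincide → loss $0.
$352: outcomes coincide → loss $0.
$14041: outcomes coincide → loss $0.
Total loss = $1566 + $3646 = $5212.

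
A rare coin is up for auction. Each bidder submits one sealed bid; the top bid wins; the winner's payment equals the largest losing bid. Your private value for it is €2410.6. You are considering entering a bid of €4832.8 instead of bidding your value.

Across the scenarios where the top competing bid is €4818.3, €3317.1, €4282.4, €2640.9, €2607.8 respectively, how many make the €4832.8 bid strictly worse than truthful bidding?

The deviation hurts exactly when the highest competing bid lies strictly between €2410.6 and €4832.8 — overbidding then wins at a price above your value.
€4818.3: inside the interval → strictly worse (loss €2407.7).
€3317.1: inside the interval → strictly worse (loss €906.5).
€4282.4: inside the interval → strictly worse (loss €1871.8).
€2640.9: inside the interval → strictly worse (loss €230.3).
€2607.8: inside the interval → strictly worse (loss €197.2).
Count: 5.

5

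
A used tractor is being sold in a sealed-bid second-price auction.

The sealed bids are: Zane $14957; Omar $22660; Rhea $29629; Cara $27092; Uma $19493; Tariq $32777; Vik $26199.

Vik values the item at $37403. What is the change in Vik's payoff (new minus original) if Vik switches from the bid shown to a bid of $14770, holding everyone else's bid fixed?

$0

The highest bid among the other bidders is $32777; Vik's bid doesn't change that.
Original bid $26199: Vik is not highest (top rival bid is $32777); payoff $0.
Alternative bid $14770: Vik is not highest (top rival bid is $32777); payoff $0.
Change in payoff = $0 − ($0) = $0.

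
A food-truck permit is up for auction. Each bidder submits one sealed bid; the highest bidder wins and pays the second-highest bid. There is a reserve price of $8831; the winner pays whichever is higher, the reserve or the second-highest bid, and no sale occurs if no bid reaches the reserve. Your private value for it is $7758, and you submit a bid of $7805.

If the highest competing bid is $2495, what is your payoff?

Your bid $7805 is the highest bid but falls below the reserve $8831, so the item goes unsold. Payoff $0.

$0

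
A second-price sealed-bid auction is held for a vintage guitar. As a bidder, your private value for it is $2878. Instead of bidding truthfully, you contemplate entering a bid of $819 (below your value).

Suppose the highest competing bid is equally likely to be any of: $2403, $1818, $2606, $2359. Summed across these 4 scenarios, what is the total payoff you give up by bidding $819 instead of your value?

The deviation costs you only when the competing bid falls strictly between $819 and $2878; elsewhere both bids give the same outcome.
$2403: truthful payoff $475, deviation payoff $0 → loss $475.
$1818: truthful payoff $1060, deviation payoff $0 → loss $1060.
$2606: truthful payoff $272, deviation payoff $0 → loss $272.
$2359: truthful payoff $519, deviation payoff $0 → loss $519.
Total loss = $475 + $1060 + $272 + $519 = $2326.

$2326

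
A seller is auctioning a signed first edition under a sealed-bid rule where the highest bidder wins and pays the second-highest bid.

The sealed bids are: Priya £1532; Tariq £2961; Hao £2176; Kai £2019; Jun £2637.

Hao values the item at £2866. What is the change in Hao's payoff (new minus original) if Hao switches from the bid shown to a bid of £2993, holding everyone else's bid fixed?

The highest bid among the other bidders is £2961; Hao's bid doesn't change that.
Original bid £2176: Hao is not highest (top rival bid is £2961); payoff £0.
Alternative bid £2993: Hao is highest, pays the top rival bid £2961; payoff £2866 − £2961 = −£95.
Change in payoff = −£95 − (£0) = −£95.

−£95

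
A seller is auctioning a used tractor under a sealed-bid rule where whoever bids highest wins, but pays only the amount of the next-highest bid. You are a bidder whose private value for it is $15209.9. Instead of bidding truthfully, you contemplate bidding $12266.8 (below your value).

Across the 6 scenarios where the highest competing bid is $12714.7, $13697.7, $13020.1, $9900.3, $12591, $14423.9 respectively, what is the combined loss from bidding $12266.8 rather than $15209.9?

The deviation costs you only when the competing bid falls strictly between $12266.8 and $15209.9; elsewhere both bids give the same outcome.
$12714.7: truthful payoff $2495.2, deviation payoff $0 → loss $2495.2.
$13697.7: truthful payoff $1512.2, deviation payoff $0 → loss $1512.2.
$13020.1: truthful payoff $2189.8, deviation payoff $0 → loss $2189.8.
$9900.3: outcomes coincide → loss $0.
$12591: truthful payoff $2618.9, deviation payoff $0 → loss $2618.9.
$14423.9: truthful payoff $786, deviation payoff $0 → loss $786.
Total loss = $2495.2 + $1512.2 + $2189.8 + $2618.9 + $786 = $9602.1.

$9602.1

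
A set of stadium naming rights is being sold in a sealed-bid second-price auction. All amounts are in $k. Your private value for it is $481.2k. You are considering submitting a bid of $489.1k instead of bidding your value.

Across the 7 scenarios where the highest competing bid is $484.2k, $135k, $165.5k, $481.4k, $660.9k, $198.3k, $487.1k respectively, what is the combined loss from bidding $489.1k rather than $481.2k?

$9.1k

The deviation costs you only when the competing bid falls strictly between $481.2k and $489.1k; elsewhere both bids give the same outcome.
$484.2k: truthful payoff $0k, deviation payoff −$3k → loss $3k.
$135k: outcomes coincide → loss $0k.
$165.5k: outcomes coincide → loss $0k.
$481.4k: truthful payoff $0k, deviation payoff −$0.2k → loss $0.2k.
$660.9k: outcomes coincide → loss $0k.
$198.3k: outcomes coincide → loss $0k.
$487.1k: truthful payoff $0k, deviation payoff −$5.9k → loss $5.9k.
Total loss = $3k + $0.2k + $5.9k = $9.1k.
Because the price is fixed by the runner-up's bid, deviating from your value can only change a good outcome into a bad one — never the reverse.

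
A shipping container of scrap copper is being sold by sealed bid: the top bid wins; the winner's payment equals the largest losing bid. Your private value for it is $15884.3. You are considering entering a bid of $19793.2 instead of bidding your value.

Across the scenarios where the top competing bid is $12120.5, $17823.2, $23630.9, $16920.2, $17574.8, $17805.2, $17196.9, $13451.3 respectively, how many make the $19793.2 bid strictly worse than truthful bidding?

The deviation hurts exactly when the highest competing bid lies strictly between $15884.3 and $19793.2 — overbidding then wins at a price above your value.
$12120.5: below both → same outcome either way.
$17823.2: inside the interval → strictly worse (loss $1938.9).
$23630.9: above both → same outcome either way.
$16920.2: inside the interval → strictly worse (loss $1035.9).
$17574.8: inside the interval → strictly worse (loss $1690.5).
$17805.2: inside the interval → strictly worse (loss $1920.9).
$17196.9: inside the interval → strictly worse (loss $1312.6).
$13451.3: below both → same outcome either way.
Count: 5.

5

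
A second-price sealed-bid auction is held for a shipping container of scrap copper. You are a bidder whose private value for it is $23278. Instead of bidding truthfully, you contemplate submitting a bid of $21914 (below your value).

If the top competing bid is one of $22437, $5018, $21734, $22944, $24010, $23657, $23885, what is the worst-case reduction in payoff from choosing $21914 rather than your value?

$22437: truthful gives $841, deviation gives $0 → loss $841.
$5018: same outcome either way → loss $0.
$21734: same outcome either way → loss $0.
$22944: truthful gives $334, deviation gives $0 → loss $334.
$24010: same outcome either way → loss $0.
$23657: same outcome either way → loss $0.
$23885: same outcome either way → loss $0.
Maximum loss: $841.

$841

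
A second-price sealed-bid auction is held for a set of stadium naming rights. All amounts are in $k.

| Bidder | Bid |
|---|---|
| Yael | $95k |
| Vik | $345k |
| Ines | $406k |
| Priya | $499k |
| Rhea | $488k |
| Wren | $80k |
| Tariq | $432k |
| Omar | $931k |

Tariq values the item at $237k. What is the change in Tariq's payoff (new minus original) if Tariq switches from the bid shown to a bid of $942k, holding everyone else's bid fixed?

−$694k

The highest bid among the other bidders is $931k; Tariq's bid doesn't change that.
Original bid $432k: Tariq is not highest (top rival bid is $931k); payoff $0k.
Alternative bid $942k: Tariq is highest, pays the top rival bid $931k; payoff $237k − $931k = −$694k.
Change in payoff = −$694k − ($0k) = −$694k.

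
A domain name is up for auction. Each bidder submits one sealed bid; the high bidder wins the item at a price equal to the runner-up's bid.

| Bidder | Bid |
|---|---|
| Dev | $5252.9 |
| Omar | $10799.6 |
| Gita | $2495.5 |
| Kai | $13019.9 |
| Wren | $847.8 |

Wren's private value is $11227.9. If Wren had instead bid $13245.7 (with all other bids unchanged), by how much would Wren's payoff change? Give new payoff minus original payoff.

−$1792

The highest bid among the other bidders is $13019.9; Wren's bid doesn't change that.
Original bid $847.8: Wren is not highest (top rival bid is $13019.9); payoff $0.
Alternative bid $13245.7: Wren is highest, pays the top rival bid $13019.9; payoff $11227.9 − $13019.9 = −$1792.
Change in payoff = −$1792 − ($0) = −$1792.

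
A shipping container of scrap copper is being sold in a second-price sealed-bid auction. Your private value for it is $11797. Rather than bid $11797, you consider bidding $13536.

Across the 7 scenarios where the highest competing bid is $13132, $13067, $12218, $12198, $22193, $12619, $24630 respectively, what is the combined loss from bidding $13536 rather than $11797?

$4249

The deviation costs you only when the competing bid falls strictly between $11797 and $13536; elsewhere both bids give the same outcome.
$13132: truthful payoff $0, deviation payoff −$1335 → loss $1335.
$13067: truthful payoff $0, deviation payoff −$1270 → loss $1270.
$12218: truthful payoff $0, deviation payoff −$421 → loss $421.
$12198: truthful payoff $0, deviation payoff −$401 → loss $401.
$22193: outcomes coincide → loss $0.
$12619: truthful payoff $0, deviation payoff −$822 → loss $822.
$24630: outcomes coincide → loss $0.
Total loss = $1335 + $1270 + $421 + $401 + $822 = $4249.
Because the price is fixed by the runner-up's bid, deviating from your value can only change a good outcome into a bad one — never the reverse.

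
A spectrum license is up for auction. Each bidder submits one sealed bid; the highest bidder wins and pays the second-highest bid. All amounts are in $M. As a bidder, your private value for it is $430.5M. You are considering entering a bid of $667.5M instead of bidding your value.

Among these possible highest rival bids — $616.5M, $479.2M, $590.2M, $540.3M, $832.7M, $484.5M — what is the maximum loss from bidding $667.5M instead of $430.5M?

$616.5M: truthful gives $0M, deviation gives −$186M → loss $186M.
$479.2M: truthful gives $0M, deviation gives −$48.7M → loss $48.7M.
$590.2M: truthful gives $0M, deviation gives −$159.7M → loss $159.7M.
$540.3M: truthful gives $0M, deviation gives −$109.8M → loss $109.8M.
$832.7M: same outcome either way → loss $0M.
$484.5M: truthful gives $0M, deviation gives −$54M → loss $54M.
Maximum loss: $186M.

$186M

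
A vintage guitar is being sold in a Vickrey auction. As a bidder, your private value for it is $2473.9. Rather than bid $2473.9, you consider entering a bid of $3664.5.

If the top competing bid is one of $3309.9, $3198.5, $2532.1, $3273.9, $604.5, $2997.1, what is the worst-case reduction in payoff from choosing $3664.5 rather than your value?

$3309.9: truthful gives $0, deviation gives −$836 → loss $836.
$3198.5: truthful gives $0, deviation gives −$724.6 → loss $724.6.
$2532.1: truthful gives $0, deviation gives −$58.2 → loss $58.2.
$3273.9: truthful gives $0, deviation gives −$800 → loss $800.
$604.5: same outcome either way → loss $0.
$2997.1: truthful gives $0, deviation gives −$523.2 → loss $523.2.
Maximum loss: $836.

$836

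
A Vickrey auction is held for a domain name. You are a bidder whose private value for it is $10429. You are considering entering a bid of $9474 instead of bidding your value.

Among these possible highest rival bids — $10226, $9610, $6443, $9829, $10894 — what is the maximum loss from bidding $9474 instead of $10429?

$10226: truthful gives $203, deviation gives $0 → loss $203.
$9610: truthful gives $819, deviation gives $0 → loss $819.
$6443: same outcome either way → loss $0.
$9829: truthful gives $600, deviation gives $0 → loss $600.
$10894: same outcome either way → loss $0.
Maximum loss: $819.

$819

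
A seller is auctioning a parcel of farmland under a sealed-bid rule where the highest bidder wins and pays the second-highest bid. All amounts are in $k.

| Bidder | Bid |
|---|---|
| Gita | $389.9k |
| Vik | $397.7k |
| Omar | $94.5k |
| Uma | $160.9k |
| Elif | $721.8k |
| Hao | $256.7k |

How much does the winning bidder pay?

Highest bid: Elif at $721.8k, so Elif wins.
Second-highest bid: Vik at $397.7k — that is the price the winner pays.

$397.7k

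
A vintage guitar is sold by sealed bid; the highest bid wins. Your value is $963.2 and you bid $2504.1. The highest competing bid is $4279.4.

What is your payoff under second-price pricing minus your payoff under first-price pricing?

Your bid $2504.1 is below $4279.4, so you lose under either rule.
Payoff is $0 in both cases; difference = $0.

$0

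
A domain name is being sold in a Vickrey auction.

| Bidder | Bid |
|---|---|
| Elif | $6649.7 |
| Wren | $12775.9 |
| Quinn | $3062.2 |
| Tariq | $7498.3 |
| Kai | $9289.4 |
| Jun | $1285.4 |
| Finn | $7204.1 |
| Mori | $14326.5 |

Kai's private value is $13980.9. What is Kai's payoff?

$0

Highest bid: Mori at $14326.5, so Mori wins.
Second-highest bid: Wren at $12775.9 — that is the price the winner pays.
Kai did not win, so Kai pays nothing and receives nothing: payoff $0.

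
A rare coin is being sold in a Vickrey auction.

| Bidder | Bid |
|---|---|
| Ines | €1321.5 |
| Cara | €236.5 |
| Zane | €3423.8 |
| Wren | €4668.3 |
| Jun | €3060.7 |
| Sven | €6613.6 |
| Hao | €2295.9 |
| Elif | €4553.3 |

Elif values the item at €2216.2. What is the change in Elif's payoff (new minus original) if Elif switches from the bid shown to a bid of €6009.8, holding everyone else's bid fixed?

The highest bid among the other bidders is €6613.6; Elif's bid doesn't change that.
Original bid €4553.3: Elif is not highest (top rival bid is €6613.6); payoff €0.
Alternative bid €6009.8: Elif is not highest (top rival bid is €6613.6); payoff €0.
Change in payoff = €0 − (€0) = €0.

€0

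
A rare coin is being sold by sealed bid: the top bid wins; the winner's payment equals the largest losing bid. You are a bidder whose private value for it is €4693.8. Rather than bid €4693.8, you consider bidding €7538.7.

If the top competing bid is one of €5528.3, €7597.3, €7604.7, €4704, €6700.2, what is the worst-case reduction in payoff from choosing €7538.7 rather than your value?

€5528.3: truthful gives €0, deviation gives −€834.5 → loss €834.5.
€7597.3: same outcome either way → loss €0.
€7604.7: same outcome either way → loss €0.
€4704: truthful gives €0, deviation gives −€10.2 → loss €10.2.
€6700.2: truthful gives €0, deviation gives −€2006.4 → loss €2006.4.
Maximum loss: €2006.4.

€2006.4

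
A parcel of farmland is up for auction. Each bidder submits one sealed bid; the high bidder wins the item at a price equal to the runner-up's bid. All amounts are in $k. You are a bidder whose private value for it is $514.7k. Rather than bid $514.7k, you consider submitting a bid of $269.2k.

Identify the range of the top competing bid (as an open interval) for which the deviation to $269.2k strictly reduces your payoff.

($269.2k, $514.7k)

If the competing bid is below $269.2k, both bids win at the same price — no difference.
If it is above $514.7k, both bids lose — no difference.
If it lies strictly between $269.2k and $514.7k, bidding your value wins at a price below your value (positive payoff) while bidding $269.2k loses (payoff 0).
So the deviation strictly hurts on the open interval ($269.2k, $514.7k).
In a second-price auction your bid sets only whether you win, not what you pay, so bidding your true value is weakly dominant.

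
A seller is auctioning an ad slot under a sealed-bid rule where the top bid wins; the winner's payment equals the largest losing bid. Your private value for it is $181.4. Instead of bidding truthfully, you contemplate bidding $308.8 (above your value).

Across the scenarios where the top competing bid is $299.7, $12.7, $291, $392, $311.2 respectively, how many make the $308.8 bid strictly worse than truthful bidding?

The deviation hurts exactly when the highest competing bid lies strictly between $181.4 and $308.8 — overbidding then wins at a price above your value.
$299.7: inside the interval → strictly worse (loss $118.3).
$12.7: below both → same outcome either way.
$291: inside the interval → strictly worse (loss $109.6).
$392: above both → same outcome either way.
$311.2: above both → same outcome either way.
Count: 2.

2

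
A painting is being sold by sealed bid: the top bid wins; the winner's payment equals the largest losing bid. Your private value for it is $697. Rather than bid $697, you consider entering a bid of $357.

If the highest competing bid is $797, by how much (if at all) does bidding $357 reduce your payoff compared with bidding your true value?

$0

Bidding your value $697: you lose (since $697 < $797). Payoff $0.
Bidding $357: you lose. Payoff $0.
Difference = $0 − $0 = $0; both bids lead to the same outcome because the competing bid is above both your value and your alternative bid.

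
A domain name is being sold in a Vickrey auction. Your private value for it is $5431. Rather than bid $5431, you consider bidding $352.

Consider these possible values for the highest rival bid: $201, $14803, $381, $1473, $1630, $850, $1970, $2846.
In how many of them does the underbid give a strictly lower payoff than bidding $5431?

The deviation hurts exactly when the highest competing bid lies strictly between $352 and $5431 — underbidding then forfeits a profitable win.
$201: below both → same outcome either way.
$14803: above both → same outcome either way.
$381: inside the interval → strictly worse (loss $5050).
$1473: inside the interval → strictly worse (loss $3958).
$1630: inside the interval → strictly worse (loss $3801).
$850: inside the interval → strictly worse (loss $4581).
$1970: inside the interval → strictly worse (loss $3461).
$2846: inside the interval → strictly worse (loss $2585).
Count: 6.

6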